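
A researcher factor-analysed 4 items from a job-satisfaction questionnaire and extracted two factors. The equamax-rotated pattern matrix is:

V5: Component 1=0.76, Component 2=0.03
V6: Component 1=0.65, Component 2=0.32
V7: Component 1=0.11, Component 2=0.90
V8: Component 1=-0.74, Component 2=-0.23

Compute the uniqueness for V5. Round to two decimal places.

h² = 0.76² + 0.03² = 0.5776 + 0.0009 = 0.5785
Uniqueness u² = 1 − h² = 1 − 0.5785 = 0.4215

0.42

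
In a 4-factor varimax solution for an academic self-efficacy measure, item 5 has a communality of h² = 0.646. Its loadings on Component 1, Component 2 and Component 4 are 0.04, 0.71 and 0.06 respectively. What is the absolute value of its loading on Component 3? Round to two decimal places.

Under orthogonal rotation h² = Σλ², so λ_Component 3² = h² − (0.5093) = 0.646 − 0.5093 = 0.1367.
|λ| = √0.1367 = 0.3697.

0.37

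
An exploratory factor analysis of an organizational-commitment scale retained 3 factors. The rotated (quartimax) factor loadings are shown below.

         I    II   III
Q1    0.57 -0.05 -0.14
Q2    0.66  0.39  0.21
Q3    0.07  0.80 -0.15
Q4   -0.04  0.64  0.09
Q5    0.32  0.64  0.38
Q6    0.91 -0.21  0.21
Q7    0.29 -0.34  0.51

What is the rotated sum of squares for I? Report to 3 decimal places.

1.782

SS loadings for I = 0.57² + 0.66² + 0.07² + (-0.04)² + 0.32² + 0.91² + 0.29² = 0.3249 + 0.4356 + 0.0049 + 0.0016 + 0.1024 + 0.8281 + 0.0841 = 1.7816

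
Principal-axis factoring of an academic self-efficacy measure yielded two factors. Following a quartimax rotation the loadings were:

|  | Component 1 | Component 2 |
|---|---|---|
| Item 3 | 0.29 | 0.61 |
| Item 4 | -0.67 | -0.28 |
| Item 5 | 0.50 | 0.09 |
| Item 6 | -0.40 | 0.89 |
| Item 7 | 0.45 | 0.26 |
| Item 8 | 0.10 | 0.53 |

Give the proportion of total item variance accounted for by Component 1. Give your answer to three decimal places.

SS loadings for Component 1 = 0.29² + (-0.67)² + 0.50² + (-0.40)² + 0.45² + 0.10² = 1.1555
Proportion of variance = 1.1555 / 6 = 0.1926.

0.193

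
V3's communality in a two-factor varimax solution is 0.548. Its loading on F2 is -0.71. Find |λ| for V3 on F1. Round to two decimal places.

Under orthogonal rotation h² = Σλ², so λ_F1² = h² − (0.5041) = 0.548 − 0.5041 = 0.0439.
|λ| = √0.0439 = 0.2095.

0.21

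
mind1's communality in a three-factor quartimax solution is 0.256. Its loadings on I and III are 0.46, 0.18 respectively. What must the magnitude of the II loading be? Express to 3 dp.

0.110

Under orthogonal rotation h² = Σλ², so λ_II² = h² − (0.2440) = 0.256 − 0.2440 = 0.0120.
|λ| = √0.0120 = 0.1095.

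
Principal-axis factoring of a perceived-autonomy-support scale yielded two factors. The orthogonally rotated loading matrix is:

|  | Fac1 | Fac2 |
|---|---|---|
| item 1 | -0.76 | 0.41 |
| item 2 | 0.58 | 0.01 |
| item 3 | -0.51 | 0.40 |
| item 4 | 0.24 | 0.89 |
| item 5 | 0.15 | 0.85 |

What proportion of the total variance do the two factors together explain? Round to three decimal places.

0.619

Communalities: 0.7457, 0.3365, 0.4201, 0.8497, 0.7450; Σh² = 3.0970.
Total variance with 5 standardized items is 5, so the solution explains 3.0970/5 = 0.6194.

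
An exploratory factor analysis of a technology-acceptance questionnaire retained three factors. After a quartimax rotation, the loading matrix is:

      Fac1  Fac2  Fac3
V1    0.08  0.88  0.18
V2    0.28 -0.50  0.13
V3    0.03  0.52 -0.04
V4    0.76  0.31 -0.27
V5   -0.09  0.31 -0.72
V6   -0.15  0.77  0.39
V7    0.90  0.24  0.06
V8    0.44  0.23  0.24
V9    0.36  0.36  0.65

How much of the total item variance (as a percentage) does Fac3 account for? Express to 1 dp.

14.2%

SS loadings for Fac3 = 0.18² + 0.13² + (-0.04)² + (-0.27)² + (-0.72)² + 0.39² + 0.06² + 0.24² + 0.65² = 1.2780
With 9 standardized items, total variance = 9. Proportion = 1.2780/9 = 0.1420 → 14.20%.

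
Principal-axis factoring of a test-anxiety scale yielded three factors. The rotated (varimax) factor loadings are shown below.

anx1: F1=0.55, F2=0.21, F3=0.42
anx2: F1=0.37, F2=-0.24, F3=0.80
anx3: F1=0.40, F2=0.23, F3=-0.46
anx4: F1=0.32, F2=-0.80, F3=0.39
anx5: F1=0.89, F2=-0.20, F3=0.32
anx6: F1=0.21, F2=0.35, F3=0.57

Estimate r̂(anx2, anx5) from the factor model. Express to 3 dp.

0.633

r̂ = Σ λ_i·λ_j across factors = (0.37)(0.89) + (-0.24)(-0.20) + (0.80)(0.32)
  = +0.3293 +0.0480 +0.2560 = 0.6333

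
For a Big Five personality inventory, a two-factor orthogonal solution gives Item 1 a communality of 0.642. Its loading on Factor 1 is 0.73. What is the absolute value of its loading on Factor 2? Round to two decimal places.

Under orthogonal rotation h² = Σλ², so λ_Factor 2² = h² − (0.5329) = 0.642 − 0.5329 = 0.1091.
|λ| = √0.1091 = 0.3303.

0.33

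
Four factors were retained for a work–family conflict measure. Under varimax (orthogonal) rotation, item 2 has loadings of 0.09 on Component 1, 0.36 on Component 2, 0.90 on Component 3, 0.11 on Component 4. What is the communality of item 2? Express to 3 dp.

h² = 0.09² + 0.36² + 0.90² + 0.11² = 0.0081 + 0.1296 + 0.8100 + 0.0121 = 0.9598

0.960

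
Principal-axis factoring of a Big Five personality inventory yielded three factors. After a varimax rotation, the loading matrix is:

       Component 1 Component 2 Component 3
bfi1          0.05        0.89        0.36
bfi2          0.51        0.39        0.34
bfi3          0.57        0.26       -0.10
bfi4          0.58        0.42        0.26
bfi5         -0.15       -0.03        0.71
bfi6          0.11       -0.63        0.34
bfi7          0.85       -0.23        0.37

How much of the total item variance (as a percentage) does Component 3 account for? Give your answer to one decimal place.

15.4%

SS loadings for Component 3 = 0.36² + 0.34² + (-0.10)² + 0.26² + 0.71² + 0.34² + 0.37² = 1.0794
With 7 standardized items, total variance = 7. Proportion = 1.0794/7 = 0.1542 → 15.42%.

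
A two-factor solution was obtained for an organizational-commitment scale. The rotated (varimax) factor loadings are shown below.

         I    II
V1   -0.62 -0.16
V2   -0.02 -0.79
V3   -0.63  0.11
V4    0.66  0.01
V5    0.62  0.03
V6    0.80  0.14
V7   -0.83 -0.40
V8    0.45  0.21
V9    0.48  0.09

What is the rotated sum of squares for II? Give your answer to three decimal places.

0.895

SS loadings for II = (-0.16)² + (-0.79)² + 0.11² + 0.01² + 0.03² + 0.14² + (-0.40)² + 0.21² + 0.09² = 0.0256 + 0.6241 + 0.0121 + 0.0001 + 0.0009 + 0.0196 + 0.1600 + 0.0441 + 0.0081 = 0.8946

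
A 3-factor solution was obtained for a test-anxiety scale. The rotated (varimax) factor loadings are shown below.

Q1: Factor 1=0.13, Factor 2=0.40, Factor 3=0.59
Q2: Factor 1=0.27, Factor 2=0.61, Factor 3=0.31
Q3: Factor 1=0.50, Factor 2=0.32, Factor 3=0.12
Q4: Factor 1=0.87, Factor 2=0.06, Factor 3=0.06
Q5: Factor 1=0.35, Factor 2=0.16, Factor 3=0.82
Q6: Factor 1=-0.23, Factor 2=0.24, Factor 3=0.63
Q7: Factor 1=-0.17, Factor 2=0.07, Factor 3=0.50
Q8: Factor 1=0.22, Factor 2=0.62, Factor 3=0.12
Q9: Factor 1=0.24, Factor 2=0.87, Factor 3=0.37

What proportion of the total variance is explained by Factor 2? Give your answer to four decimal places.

SS loadings for Factor 2 = 0.40² + 0.61² + 0.32² + 0.06² + 0.16² + 0.24² + 0.07² + 0.62² + 0.87² = 1.8675
Proportion of variance = 1.8675 / 9 = 0.2075.

0.2075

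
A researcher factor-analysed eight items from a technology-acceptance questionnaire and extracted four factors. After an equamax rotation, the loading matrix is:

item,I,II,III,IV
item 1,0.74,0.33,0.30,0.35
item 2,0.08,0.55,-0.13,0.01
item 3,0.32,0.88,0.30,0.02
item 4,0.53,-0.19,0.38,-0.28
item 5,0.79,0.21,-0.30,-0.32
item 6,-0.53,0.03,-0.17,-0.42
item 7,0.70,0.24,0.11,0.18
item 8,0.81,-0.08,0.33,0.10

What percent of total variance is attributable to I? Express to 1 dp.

SS loadings for I = 0.74² + 0.08² + 0.32² + 0.53² + 0.79² + (-0.53)² + 0.70² + 0.81² = 2.9884
With 8 standardized items, total variance = 8. Proportion = 2.9884/8 = 0.3736 → 37.36%.

37.4%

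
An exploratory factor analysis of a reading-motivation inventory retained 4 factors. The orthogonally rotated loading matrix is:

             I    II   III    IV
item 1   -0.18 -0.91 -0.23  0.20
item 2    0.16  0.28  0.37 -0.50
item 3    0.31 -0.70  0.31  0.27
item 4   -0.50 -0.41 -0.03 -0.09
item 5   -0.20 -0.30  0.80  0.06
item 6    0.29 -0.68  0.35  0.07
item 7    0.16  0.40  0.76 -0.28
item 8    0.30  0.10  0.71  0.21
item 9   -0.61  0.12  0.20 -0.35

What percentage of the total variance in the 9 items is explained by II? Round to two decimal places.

25.57%

SS loadings for II = (-0.91)² + 0.28² + (-0.70)² + (-0.41)² + (-0.30)² + (-0.68)² + 0.40² + 0.10² + 0.12² = 2.3014
With 9 standardized items, total variance = 9. Proportion = 2.3014/9 = 0.2557 → 25.57%.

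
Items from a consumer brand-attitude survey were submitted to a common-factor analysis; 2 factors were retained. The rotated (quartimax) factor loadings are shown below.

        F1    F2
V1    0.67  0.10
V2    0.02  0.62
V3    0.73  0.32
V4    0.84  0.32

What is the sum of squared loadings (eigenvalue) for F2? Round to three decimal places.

SS loadings for F2 = 0.10² + 0.62² + 0.32² + 0.32² = 0.0100 + 0.3844 + 0.1024 + 0.1024 = 0.5992

0.599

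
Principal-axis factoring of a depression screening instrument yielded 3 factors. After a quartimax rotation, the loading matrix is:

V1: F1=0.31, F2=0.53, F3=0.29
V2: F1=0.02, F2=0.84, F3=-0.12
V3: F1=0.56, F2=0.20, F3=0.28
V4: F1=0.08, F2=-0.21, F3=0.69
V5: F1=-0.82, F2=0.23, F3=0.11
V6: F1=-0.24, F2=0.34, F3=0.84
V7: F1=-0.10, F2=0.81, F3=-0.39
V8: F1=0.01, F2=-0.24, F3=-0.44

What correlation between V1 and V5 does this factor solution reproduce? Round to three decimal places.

-0.100

r̂ = Σ λ_i·λ_j across factors = (0.31)(-0.82) + (0.53)(0.23) + (0.29)(0.11)
  = -0.2542 +0.1219 +0.0319 = -0.1004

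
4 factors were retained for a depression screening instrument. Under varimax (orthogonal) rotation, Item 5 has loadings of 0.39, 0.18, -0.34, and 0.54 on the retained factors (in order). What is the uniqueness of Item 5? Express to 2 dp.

0.41

h² = 0.39² + 0.18² + (-0.34)² + 0.54² = 0.1521 + 0.0324 + 0.1156 + 0.2916 = 0.5917
Uniqueness u² = 1 − h² = 1 − 0.5917 = 0.4083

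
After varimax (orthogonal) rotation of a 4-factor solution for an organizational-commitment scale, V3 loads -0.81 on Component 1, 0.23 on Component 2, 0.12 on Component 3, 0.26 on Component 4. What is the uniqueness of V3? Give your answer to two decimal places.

0.21

h² = (-0.81)² + 0.23² + 0.12² + 0.26² = 0.6561 + 0.0529 + 0.0144 + 0.0676 = 0.7910
Uniqueness u² = 1 − h² = 1 − 0.7910 = 0.2090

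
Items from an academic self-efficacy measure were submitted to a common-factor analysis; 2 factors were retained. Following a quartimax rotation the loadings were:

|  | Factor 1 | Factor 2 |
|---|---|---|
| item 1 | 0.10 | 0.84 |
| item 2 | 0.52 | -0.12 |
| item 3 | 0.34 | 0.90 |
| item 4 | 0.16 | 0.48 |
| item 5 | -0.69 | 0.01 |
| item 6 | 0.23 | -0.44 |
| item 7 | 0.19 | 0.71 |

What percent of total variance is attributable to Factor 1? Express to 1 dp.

SS loadings for Factor 1 = 0.10² + 0.52² + 0.34² + 0.16² + (-0.69)² + 0.23² + 0.19² = 0.9867
With 7 standardized items, total variance = 7. Proportion = 0.9867/7 = 0.1410 → 14.10%.

14.1%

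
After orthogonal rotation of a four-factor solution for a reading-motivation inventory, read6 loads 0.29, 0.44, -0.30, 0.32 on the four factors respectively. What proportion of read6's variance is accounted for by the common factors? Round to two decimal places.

h² = 0.29² + 0.44² + (-0.30)² + 0.32² = 0.0841 + 0.1936 + 0.0900 + 0.1024 = 0.4701

0.47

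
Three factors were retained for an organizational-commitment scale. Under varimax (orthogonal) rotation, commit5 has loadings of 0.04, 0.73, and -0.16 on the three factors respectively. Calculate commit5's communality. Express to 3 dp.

0.560

h² = 0.04² + 0.73² + (-0.16)² = 0.0016 + 0.5329 + 0.0256 = 0.5601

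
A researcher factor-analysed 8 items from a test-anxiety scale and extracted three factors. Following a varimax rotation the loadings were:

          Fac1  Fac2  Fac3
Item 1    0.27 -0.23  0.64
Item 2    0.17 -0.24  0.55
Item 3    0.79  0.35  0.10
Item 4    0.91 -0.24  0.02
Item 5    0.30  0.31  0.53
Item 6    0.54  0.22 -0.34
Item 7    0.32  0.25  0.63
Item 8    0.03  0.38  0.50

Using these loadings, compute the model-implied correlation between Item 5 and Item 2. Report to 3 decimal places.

r̂ = Σ λ_i·λ_j across factors = (0.30)(0.17) + (0.31)(-0.24) + (0.53)(0.55)
  = +0.0510 -0.0744 +0.2915 = 0.2681

0.268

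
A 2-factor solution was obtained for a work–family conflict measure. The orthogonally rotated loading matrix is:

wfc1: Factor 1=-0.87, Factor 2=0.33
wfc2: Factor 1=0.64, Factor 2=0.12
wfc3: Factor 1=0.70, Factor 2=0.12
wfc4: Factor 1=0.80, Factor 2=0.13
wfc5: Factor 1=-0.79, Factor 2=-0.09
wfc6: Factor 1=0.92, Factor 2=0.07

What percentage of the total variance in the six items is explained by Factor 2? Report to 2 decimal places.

2.79%

SS loadings for Factor 2 = 0.33² + 0.12² + 0.12² + 0.13² + (-0.09)² + 0.07² = 0.1676
With 6 standardized items, total variance = 6. Proportion = 0.1676/6 = 0.0279 → 2.79%.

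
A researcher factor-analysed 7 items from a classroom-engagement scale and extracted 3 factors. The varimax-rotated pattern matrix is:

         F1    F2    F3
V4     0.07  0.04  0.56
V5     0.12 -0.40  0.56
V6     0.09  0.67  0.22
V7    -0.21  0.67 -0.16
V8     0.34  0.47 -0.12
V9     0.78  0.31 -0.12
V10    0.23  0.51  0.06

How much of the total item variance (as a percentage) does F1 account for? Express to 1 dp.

SS loadings for F1 = 0.07² + 0.12² + 0.09² + (-0.21)² + 0.34² + 0.78² + 0.23² = 0.8484
With 7 standardized items, total variance = 7. Proportion = 0.8484/7 = 0.1212 → 12.12%.

12.1%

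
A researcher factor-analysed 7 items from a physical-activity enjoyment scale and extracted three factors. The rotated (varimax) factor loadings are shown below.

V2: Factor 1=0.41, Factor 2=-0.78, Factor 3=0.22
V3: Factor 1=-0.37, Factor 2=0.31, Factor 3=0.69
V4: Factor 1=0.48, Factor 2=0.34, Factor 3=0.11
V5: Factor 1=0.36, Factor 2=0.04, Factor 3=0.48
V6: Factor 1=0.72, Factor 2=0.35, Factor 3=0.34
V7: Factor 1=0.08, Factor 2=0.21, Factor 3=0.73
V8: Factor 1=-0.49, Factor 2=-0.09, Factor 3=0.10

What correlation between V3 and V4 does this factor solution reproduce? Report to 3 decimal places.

r̂ = Σ λ_i·λ_j across factors = (-0.37)(0.48) + (0.31)(0.34) + (0.69)(0.11)
  = -0.1776 +0.1054 +0.0759 = 0.0037

0.004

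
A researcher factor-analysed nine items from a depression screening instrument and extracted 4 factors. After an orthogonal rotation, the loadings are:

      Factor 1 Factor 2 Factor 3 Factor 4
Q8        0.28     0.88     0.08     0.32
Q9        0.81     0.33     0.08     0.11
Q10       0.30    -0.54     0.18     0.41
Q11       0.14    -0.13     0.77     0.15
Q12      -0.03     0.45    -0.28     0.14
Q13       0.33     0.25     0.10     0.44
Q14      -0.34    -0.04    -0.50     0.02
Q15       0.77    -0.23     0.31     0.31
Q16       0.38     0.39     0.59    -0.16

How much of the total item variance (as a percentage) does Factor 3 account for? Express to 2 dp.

15.79%

SS loadings for Factor 3 = 0.08² + 0.08² + 0.18² + 0.77² + (-0.28)² + 0.10² + (-0.50)² + 0.31² + 0.59² = 1.4207
With 9 standardized items, total variance = 9. Proportion = 1.4207/9 = 0.1579 → 15.79%.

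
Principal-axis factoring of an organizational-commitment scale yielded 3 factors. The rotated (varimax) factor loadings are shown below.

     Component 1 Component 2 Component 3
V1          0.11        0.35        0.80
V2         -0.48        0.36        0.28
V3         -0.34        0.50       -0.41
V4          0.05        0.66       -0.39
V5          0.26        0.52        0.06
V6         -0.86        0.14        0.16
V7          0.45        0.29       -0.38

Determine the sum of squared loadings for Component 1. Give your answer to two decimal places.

SS loadings for Component 1 = 0.11² + (-0.48)² + (-0.34)² + 0.05² + 0.26² + (-0.86)² + 0.45² = 0.0121 + 0.2304 + 0.1156 + 0.0025 + 0.0676 + 0.7396 + 0.2025 = 1.3703

1.37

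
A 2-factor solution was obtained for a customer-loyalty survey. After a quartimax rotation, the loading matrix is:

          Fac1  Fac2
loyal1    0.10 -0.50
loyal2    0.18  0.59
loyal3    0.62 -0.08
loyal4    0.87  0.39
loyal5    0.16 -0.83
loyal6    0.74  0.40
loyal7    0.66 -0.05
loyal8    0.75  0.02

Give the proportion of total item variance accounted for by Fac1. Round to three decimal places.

0.344

SS loadings for Fac1 = 0.10² + 0.18² + 0.62² + 0.87² + 0.16² + 0.74² + 0.66² + 0.75² = 2.7550
Proportion of variance = 2.7550 / 8 = 0.3444.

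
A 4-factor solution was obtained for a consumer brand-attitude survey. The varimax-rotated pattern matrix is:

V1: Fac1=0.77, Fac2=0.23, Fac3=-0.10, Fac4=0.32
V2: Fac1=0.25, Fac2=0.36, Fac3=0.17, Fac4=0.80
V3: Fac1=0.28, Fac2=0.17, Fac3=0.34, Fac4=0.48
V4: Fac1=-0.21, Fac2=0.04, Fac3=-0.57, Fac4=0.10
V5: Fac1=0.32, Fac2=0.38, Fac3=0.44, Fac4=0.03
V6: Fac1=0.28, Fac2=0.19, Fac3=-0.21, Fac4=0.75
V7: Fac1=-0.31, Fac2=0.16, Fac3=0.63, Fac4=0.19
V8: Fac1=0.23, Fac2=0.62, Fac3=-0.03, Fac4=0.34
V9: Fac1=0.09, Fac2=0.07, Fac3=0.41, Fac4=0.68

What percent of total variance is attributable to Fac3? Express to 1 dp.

SS loadings for Fac3 = (-0.10)² + 0.17² + 0.34² + (-0.57)² + 0.44² + (-0.21)² + 0.63² + (-0.03)² + 0.41² = 1.2830
With 9 standardized items, total variance = 9. Proportion = 1.2830/9 = 0.1426 → 14.26%.

14.3%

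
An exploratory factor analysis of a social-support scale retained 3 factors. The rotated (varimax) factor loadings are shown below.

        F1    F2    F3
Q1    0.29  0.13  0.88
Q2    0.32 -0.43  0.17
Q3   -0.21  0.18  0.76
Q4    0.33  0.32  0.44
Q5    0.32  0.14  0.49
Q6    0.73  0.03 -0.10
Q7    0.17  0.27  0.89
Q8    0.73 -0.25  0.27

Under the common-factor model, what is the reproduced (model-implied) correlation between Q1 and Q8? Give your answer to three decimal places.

0.417

r̂ = Σ λ_i·λ_j across factors = (0.29)(0.73) + (0.13)(-0.25) + (0.88)(0.27)
  = +0.2117 -0.0325 +0.2376 = 0.4168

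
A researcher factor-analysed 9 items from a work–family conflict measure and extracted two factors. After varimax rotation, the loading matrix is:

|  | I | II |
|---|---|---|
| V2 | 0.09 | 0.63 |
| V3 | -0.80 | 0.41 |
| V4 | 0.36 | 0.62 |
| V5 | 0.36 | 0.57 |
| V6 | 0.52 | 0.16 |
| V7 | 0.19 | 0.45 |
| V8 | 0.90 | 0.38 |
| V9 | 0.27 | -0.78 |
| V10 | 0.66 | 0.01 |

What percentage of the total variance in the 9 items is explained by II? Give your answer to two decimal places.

SS loadings for II = 0.63² + 0.41² + 0.62² + 0.57² + 0.16² + 0.45² + 0.38² + (-0.78)² + 0.01² = 2.2553
With 9 standardized items, total variance = 9. Proportion = 2.2553/9 = 0.2506 → 25.06%.

25.06%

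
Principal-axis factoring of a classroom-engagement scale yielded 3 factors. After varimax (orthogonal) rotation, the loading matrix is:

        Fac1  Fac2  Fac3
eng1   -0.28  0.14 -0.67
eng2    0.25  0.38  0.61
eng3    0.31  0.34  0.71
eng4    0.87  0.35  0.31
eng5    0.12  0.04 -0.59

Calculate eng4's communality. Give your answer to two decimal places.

0.98

h² = 0.87² + 0.35² + 0.31² = 0.7569 + 0.1225 + 0.0961 = 0.9755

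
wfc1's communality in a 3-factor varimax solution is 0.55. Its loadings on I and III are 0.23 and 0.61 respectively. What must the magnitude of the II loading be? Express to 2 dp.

0.35

Under orthogonal rotation h² = Σλ², so λ_II² = h² − (0.4250) = 0.55 − 0.4250 = 0.1250.
|λ| = √0.1250 = 0.3536.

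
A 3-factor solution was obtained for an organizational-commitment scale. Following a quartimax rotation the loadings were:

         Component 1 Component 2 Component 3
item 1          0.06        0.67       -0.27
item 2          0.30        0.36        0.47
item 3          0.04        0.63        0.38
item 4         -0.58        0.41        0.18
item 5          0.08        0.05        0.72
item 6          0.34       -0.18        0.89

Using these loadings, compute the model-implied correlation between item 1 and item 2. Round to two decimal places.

r̂ = Σ λ_i·λ_j across factors = (0.06)(0.30) + (0.67)(0.36) + (-0.27)(0.47)
  = +0.0180 +0.2412 -0.1269 = 0.1323

0.13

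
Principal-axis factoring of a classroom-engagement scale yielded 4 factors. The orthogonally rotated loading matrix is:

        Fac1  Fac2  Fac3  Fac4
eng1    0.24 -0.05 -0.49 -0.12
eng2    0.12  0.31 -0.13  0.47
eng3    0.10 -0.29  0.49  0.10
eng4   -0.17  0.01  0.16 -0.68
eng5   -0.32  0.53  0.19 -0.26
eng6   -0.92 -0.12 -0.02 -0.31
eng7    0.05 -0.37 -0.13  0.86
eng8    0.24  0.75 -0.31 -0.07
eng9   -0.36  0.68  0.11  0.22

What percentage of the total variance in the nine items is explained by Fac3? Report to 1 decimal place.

7.6%

SS loadings for Fac3 = (-0.49)² + (-0.13)² + 0.49² + 0.16² + 0.19² + (-0.02)² + (-0.13)² + (-0.31)² + 0.11² = 0.6843
With 9 standardized items, total variance = 9. Proportion = 0.6843/9 = 0.0760 → 7.60%.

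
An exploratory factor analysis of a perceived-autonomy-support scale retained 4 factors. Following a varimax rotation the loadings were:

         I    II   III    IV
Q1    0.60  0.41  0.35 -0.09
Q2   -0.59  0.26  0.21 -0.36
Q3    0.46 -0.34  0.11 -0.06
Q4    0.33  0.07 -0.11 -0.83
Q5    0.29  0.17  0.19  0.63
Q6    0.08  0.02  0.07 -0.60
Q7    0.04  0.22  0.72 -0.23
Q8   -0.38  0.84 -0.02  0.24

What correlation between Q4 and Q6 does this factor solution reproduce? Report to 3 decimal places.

r̂ = Σ λ_i·λ_j across factors = (0.33)(0.08) + (0.07)(0.02) + (-0.11)(0.07) + (-0.83)(-0.60)
  = +0.0264 +0.0014 -0.0077 +0.4980 = 0.5181

0.518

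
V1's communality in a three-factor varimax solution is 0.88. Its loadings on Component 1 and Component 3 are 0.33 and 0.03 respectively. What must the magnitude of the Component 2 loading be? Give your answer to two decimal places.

Under orthogonal rotation h² = Σλ², so λ_Component 2² = h² − (0.1098) = 0.88 − 0.1098 = 0.7702.
|λ| = √0.7702 = 0.8776.

0.88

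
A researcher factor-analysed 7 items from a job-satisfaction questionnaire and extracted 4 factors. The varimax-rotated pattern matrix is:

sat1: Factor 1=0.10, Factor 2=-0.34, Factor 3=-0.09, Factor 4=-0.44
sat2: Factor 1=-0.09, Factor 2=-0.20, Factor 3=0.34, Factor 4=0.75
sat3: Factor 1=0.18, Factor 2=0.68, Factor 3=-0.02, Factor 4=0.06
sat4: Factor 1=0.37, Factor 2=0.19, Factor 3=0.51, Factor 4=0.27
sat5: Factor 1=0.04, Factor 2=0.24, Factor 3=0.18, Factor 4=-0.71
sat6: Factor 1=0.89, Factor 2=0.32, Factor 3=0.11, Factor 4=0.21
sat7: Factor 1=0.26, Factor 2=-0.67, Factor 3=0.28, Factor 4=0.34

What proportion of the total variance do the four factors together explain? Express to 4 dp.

Communalities: 0.3273, 0.7262, 0.4988, 0.5060, 0.5957, 0.9507, 0.7105; Σh² = 4.3152.
Total variance with 7 standardized items is 7, so the solution explains 4.3152/7 = 0.6165.

0.6165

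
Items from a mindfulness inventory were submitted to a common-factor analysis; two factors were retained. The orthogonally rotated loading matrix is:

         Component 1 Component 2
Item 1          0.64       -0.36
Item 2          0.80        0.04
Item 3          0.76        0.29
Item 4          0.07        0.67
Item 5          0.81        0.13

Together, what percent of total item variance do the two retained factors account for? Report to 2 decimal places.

Communalities: 0.5392, 0.6416, 0.6617, 0.4538, 0.6730; Σh² = 2.9693.
Total variance with 5 standardized items is 5, so the solution explains 2.9693/5 = 0.5939 = 59.39%.

59.39%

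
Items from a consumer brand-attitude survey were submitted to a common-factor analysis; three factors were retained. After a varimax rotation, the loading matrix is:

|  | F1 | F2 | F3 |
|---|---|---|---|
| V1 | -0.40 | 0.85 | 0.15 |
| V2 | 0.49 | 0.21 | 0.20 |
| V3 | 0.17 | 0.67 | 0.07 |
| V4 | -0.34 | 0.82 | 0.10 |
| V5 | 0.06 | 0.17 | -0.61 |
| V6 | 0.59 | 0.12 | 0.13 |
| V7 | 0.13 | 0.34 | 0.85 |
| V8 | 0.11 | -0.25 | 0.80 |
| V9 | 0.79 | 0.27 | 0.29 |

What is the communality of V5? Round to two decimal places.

0.40

h² = 0.06² + 0.17² + (-0.61)² = 0.0036 + 0.0289 + 0.3721 = 0.4046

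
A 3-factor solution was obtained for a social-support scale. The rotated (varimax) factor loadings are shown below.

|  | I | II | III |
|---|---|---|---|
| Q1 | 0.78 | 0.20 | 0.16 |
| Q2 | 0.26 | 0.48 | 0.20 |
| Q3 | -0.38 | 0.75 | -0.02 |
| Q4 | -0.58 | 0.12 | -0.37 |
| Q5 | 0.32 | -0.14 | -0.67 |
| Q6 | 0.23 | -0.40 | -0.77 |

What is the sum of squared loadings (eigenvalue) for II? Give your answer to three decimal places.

SS loadings for II = 0.20² + 0.48² + 0.75² + 0.12² + (-0.14)² + (-0.40)² = 0.0400 + 0.2304 + 0.5625 + 0.0144 + 0.0196 + 0.1600 = 1.0269

1.027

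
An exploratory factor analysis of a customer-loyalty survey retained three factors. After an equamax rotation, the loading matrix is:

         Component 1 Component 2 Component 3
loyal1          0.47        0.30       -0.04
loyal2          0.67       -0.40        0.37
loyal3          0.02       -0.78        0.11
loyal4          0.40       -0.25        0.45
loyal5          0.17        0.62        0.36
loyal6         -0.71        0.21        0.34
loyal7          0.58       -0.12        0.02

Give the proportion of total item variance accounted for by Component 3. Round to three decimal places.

0.086

SS loadings for Component 3 = (-0.04)² + 0.37² + 0.11² + 0.45² + 0.36² + 0.34² + 0.02² = 0.5987
Proportion of variance = 0.5987 / 7 = 0.0855.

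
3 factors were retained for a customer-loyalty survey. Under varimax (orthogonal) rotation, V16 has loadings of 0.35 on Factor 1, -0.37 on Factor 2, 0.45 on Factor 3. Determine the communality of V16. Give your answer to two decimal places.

h² = 0.35² + (-0.37)² + 0.45² = 0.1225 + 0.1369 + 0.2025 = 0.4619

0.46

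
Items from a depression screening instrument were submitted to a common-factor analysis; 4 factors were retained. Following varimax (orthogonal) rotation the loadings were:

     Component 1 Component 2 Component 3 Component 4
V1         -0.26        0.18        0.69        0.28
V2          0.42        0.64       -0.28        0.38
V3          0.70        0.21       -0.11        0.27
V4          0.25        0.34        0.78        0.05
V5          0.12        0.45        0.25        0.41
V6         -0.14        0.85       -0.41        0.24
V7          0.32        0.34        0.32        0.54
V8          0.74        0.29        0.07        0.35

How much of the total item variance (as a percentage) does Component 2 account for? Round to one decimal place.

21.6%

SS loadings for Component 2 = 0.18² + 0.64² + 0.21² + 0.34² + 0.45² + 0.85² + 0.34² + 0.29² = 1.7264
With 8 standardized items, total variance = 8. Proportion = 1.7264/8 = 0.2158 → 21.58%.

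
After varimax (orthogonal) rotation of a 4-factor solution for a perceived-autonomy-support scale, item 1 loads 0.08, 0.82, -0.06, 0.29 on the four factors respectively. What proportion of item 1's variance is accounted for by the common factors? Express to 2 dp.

h² = 0.08² + 0.82² + (-0.06)² + 0.29² = 0.0064 + 0.6724 + 0.0036 + 0.0841 = 0.7665

0.77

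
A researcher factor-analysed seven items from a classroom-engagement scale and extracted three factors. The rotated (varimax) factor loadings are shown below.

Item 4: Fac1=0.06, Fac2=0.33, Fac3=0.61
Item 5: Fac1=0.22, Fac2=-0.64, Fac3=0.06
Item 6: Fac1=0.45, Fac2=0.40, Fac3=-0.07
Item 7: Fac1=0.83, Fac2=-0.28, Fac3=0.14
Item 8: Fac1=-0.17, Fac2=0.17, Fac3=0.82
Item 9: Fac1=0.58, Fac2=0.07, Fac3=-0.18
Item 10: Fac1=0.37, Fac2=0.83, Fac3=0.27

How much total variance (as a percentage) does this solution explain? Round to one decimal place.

Communalities: 0.4846, 0.4616, 0.3674, 0.7869, 0.7302, 0.3737, 0.8987; Σh² = 4.1031.
Total variance with 7 standardized items is 7, so the solution explains 4.1031/7 = 0.5862 = 58.62%.

58.6%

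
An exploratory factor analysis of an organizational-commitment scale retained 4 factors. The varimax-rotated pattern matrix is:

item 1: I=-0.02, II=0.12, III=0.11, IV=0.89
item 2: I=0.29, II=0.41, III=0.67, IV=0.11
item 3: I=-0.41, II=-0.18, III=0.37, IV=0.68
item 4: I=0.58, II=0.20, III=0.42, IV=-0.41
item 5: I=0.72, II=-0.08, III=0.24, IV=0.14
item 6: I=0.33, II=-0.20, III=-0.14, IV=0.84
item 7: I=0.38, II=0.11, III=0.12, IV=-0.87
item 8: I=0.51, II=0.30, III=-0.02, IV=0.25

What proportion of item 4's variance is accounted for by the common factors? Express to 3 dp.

h² = 0.58² + 0.20² + 0.42² + (-0.41)² = 0.3364 + 0.0400 + 0.1764 + 0.1681 = 0.7209

0.721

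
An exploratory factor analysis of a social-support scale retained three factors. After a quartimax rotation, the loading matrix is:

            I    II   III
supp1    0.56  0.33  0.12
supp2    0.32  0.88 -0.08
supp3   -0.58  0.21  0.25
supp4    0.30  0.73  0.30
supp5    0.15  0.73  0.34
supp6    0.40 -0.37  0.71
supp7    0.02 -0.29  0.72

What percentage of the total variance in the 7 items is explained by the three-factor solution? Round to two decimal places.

65.01%

SS loadings by factor: 1.0253, 2.2142, 1.3114; total = 4.5509.
Total variance with 7 standardized items is 7, so the solution explains 4.5509/7 = 0.6501 = 65.01%.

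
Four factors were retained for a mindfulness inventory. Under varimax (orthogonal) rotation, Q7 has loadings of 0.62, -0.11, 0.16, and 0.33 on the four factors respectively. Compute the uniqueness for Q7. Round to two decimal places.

h² = 0.62² + (-0.11)² + 0.16² + 0.33² = 0.3844 + 0.0121 + 0.0256 + 0.1089 = 0.5310
Uniqueness u² = 1 − h² = 1 − 0.5310 = 0.4690

0.47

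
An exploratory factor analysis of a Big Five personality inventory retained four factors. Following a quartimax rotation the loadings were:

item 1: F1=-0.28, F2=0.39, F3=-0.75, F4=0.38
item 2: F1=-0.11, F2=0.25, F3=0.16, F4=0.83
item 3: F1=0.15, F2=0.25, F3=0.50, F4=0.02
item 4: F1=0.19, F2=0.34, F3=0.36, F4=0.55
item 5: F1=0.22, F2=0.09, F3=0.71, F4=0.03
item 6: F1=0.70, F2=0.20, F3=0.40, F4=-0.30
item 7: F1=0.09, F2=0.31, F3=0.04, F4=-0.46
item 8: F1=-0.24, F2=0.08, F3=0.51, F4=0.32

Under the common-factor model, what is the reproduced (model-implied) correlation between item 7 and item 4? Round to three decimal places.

r̂ = Σ λ_i·λ_j across factors = (0.09)(0.19) + (0.31)(0.34) + (0.04)(0.36) + (-0.46)(0.55)
  = +0.0171 +0.1054 +0.0144 -0.2530 = -0.1161

-0.116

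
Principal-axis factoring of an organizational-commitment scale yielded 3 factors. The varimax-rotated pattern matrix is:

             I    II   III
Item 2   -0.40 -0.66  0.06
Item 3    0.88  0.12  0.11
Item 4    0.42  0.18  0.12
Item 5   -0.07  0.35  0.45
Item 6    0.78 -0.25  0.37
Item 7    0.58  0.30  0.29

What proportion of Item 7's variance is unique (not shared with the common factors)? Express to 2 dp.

0.49

h² = 0.58² + 0.30² + 0.29² = 0.3364 + 0.0900 + 0.0841 = 0.5105
Uniqueness u² = 1 − h² = 1 − 0.5105 = 0.4895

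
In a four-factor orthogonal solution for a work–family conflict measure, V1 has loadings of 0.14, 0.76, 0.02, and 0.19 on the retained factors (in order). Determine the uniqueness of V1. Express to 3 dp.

h² = 0.14² + 0.76² + 0.02² + 0.19² = 0.0196 + 0.5776 + 0.0004 + 0.0361 = 0.6337
Uniqueness u² = 1 − h² = 1 − 0.6337 = 0.3663

0.366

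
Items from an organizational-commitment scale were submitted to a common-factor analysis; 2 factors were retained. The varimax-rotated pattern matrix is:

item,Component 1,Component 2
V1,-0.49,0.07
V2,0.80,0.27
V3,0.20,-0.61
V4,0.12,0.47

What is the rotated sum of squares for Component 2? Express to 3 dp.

SS loadings for Component 2 = 0.07² + 0.27² + (-0.61)² + 0.47² = 0.0049 + 0.0729 + 0.3721 + 0.2209 = 0.6708

0.671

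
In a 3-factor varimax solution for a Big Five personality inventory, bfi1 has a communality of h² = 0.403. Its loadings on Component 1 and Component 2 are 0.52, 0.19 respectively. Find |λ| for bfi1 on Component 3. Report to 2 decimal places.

0.31

Under orthogonal rotation h² = Σλ², so λ_Component 3² = h² − (0.3065) = 0.403 − 0.3065 = 0.0965.
|λ| = √0.0965 = 0.3106.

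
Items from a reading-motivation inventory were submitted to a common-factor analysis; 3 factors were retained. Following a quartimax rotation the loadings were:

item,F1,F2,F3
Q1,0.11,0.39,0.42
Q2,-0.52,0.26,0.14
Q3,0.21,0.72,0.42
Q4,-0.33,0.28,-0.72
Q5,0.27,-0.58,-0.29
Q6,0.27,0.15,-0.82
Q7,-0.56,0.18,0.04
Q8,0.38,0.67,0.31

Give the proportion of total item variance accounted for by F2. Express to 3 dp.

0.207

SS loadings for F2 = 0.39² + 0.26² + 0.72² + 0.28² + (-0.58)² + 0.15² + 0.18² + 0.67² = 1.6567
Proportion of variance = 1.6567 / 8 = 0.2071.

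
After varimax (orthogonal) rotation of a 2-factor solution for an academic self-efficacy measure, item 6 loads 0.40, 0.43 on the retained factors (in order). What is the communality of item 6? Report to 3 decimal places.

0.345

h² = 0.40² + 0.43² = 0.1600 + 0.1849 = 0.3449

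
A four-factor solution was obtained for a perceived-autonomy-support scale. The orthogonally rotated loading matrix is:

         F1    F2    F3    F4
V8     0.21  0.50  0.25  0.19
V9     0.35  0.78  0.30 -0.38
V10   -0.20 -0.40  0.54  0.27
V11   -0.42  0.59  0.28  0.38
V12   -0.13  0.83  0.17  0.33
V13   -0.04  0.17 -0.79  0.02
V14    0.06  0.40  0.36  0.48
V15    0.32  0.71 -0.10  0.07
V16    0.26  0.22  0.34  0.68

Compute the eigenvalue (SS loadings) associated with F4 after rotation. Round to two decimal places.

SS loadings for F4 = 0.19² + (-0.38)² + 0.27² + 0.38² + 0.33² + 0.02² + 0.48² + 0.07² + 0.68² = 0.0361 + 0.1444 + 0.0729 + 0.1444 + 0.1089 + 0.0004 + 0.2304 + 0.0049 + 0.4624 = 1.2048

1.20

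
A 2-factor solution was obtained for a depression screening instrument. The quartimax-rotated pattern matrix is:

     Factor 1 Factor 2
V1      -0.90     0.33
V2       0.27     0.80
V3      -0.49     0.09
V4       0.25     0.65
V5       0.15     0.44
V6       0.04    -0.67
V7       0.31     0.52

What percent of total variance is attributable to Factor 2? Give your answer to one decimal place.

29.9%

SS loadings for Factor 2 = 0.33² + 0.80² + 0.09² + 0.65² + 0.44² + (-0.67)² + 0.52² = 2.0924
With 7 standardized items, total variance = 7. Proportion = 2.0924/7 = 0.2989 → 29.89%.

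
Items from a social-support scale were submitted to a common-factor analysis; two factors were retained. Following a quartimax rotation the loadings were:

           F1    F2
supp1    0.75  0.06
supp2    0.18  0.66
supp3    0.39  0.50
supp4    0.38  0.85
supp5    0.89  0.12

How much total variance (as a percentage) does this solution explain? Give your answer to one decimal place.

62.2%

Communalities: 0.5661, 0.4680, 0.4021, 0.8669, 0.8065; Σh² = 3.1096.
Total variance with 5 standardized items is 5, so the solution explains 3.1096/5 = 0.6219 = 62.19%.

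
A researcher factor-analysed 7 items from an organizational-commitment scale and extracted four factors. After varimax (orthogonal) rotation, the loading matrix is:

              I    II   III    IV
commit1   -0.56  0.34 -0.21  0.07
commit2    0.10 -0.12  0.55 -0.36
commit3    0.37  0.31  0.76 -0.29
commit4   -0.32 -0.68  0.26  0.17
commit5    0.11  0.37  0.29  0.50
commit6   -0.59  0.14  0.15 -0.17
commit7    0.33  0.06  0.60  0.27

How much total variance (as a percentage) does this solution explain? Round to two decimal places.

56.26%

SS loadings by factor: 1.0320, 0.8486, 1.4584, 0.5993; total = 3.9383.
Total variance with 7 standardized items is 7, so the solution explains 3.9383/7 = 0.5626 = 56.26%.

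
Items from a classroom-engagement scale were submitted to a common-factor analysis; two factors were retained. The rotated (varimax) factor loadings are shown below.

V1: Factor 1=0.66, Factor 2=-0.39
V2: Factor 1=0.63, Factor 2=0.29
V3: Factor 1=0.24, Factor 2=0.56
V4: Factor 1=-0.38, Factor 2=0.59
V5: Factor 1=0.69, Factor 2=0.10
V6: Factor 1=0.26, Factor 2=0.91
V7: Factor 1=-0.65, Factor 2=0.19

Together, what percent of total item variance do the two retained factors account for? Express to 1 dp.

SS loadings by factor: 2.0007, 1.7721; total = 3.7728.
Total variance with 7 standardized items is 7, so the solution explains 3.7728/7 = 0.5390 = 53.90%.

53.9%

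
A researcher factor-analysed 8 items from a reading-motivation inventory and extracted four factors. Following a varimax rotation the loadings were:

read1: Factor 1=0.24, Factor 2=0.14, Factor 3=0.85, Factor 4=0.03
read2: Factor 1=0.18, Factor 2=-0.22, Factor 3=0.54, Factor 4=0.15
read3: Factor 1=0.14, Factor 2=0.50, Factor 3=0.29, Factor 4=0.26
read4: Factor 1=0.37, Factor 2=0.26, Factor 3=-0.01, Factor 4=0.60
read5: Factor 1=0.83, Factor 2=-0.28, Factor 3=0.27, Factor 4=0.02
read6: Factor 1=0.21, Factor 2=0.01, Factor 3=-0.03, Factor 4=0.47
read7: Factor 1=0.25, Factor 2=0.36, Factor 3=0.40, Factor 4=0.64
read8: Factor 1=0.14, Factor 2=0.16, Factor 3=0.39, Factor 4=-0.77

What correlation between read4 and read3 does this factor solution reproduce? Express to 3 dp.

r̂ = Σ λ_i·λ_j across factors = (0.37)(0.14) + (0.26)(0.50) + (-0.01)(0.29) + (0.60)(0.26)
  = +0.0518 +0.1300 -0.0029 +0.1560 = 0.3349

0.335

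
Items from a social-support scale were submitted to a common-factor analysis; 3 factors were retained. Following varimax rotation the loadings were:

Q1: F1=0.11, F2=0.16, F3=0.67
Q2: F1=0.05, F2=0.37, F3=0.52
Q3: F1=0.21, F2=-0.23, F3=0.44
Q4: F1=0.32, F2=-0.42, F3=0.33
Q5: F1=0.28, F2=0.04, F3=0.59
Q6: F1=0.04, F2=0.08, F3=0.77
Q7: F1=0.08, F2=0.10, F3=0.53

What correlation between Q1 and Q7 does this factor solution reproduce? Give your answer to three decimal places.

0.380

r̂ = Σ λ_i·λ_j across factors = (0.11)(0.08) + (0.16)(0.10) + (0.67)(0.53)
  = +0.0088 +0.0160 +0.3551 = 0.3799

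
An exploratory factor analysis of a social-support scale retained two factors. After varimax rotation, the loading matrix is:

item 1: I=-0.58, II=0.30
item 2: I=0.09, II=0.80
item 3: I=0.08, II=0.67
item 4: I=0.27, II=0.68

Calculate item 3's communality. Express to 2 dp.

h² = 0.08² + 0.67² = 0.0064 + 0.4489 = 0.4553

0.46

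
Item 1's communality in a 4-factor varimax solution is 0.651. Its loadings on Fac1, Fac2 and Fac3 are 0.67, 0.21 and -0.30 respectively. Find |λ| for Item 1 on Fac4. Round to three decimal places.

0.261

Under orthogonal rotation h² = Σλ², so λ_Fac4² = h² − (0.5830) = 0.651 − 0.5830 = 0.0680.
|λ| = √0.0680 = 0.2608.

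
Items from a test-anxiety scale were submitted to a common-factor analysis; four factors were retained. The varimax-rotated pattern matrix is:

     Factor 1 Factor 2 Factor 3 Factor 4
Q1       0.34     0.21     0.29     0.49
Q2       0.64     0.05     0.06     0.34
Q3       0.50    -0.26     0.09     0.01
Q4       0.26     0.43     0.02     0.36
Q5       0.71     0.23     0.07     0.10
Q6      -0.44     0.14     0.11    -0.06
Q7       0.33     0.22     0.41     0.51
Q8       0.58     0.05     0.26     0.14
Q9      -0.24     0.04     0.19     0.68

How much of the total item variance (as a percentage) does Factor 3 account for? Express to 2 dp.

SS loadings for Factor 3 = 0.29² + 0.06² + 0.09² + 0.02² + 0.07² + 0.11² + 0.41² + 0.26² + 0.19² = 0.3850
With 9 standardized items, total variance = 9. Proportion = 0.3850/9 = 0.0428 → 4.28%.

4.28%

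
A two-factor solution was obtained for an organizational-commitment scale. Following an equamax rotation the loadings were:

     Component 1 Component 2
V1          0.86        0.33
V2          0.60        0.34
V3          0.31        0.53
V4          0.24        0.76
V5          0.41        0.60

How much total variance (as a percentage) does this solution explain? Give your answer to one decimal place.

57.3%

Communalities: 0.8485, 0.4756, 0.3770, 0.6352, 0.5281; Σh² = 2.8644.
Total variance with 5 standardized items is 5, so the solution explains 2.8644/5 = 0.5729 = 57.29%.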